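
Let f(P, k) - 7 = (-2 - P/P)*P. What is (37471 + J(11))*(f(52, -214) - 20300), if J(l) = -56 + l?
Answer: -765324274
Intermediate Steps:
f(P, k) = 7 - 3*P (f(P, k) = 7 + (-2 - P/P)*P = 7 + (-2 - 1*1)*P = 7 + (-2 - 1)*P = 7 - 3*P)
(37471 + J(11))*(f(52, -214) - 20300) = (37471 + (-56 + 11))*((7 - 3*52) - 20300) = (37471 - 45)*((7 - 156) - 20300) = 37426*(-149 - 20300) = 37426*(-20449) = -765324274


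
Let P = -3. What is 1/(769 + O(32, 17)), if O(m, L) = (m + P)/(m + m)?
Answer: 64/49245 ≈ 0.0012996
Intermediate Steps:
O(m, L) = (-3 + m)/(2*m) (O(m, L) = (m - 3)/(m + m) = (-3 + m)/((2*m)) = (-3 + m)*(1/(2*m)) = (-3 + m)/(2*m))
1/(769 + O(32, 17)) = 1/(769 + (½)*(-3 + 32)/32) = 1/(769 + (½)*(1/32)*29) = 1/(769 + 29/64) = 1/(49245/64) = 64/49245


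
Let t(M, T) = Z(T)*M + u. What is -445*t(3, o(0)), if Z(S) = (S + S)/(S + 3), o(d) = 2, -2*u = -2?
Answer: -1513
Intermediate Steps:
u = 1 (u = -1/2*(-2) = 1)
Z(S) = 2*S/(3 + S) (Z(S) = (2*S)/(3 + S) = 2*S/(3 + S))
t(M, T) = 1 + 2*M*T/(3 + T) (t(M, T) = (2*T/(3 + T))*M + 1 = 2*M*T/(3 + T) + 1 = 1 + 2*M*T/(3 + T))
-445*t(3, o(0)) = -445*(3 + 2 + 2*3*2)/(3 + 2) = -445*(3 + 2 + 12)/5 = -89*17 = -445*17/5 = -1513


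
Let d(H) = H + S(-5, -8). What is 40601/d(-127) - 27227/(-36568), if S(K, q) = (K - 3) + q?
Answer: -134618537/475384 ≈ -283.18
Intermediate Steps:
S(K, q) = -3 + K + q (S(K, q) = (-3 + K) + q = -3 + K + q)
d(H) = -16 + H (d(H) = H + (-3 - 5 - 8) = H - 16 = -16 + H)
40601/d(-127) - 27227/(-36568) = 40601/(-16 - 127) - 27227/(-36568) = 40601/(-143) - 27227*(-1/36568) = 40601*(-1/143) + 27227/36568 = -3691/13 + 27227/36568 = -134618537/475384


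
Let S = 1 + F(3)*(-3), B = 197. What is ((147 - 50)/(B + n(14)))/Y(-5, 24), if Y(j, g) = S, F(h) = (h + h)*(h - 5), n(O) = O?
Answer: 97/7807 ≈ 0.012425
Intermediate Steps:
F(h) = 2*h*(-5 + h) (F(h) = (2*h)*(-5 + h) = 2*h*(-5 + h))
S = 37 (S = 1 + (2*3*(-5 + 3))*(-3) = 1 + (2*3*(-2))*(-3) = 1 - 12*(-3) = 1 + 36 = 37)
Y(j, g) = 37
((147 - 50)/(B + n(14)))/Y(-5, 24) = ((147 - 50)/(197 + 14))/37 = (97/211)*(1/37) = 97/7807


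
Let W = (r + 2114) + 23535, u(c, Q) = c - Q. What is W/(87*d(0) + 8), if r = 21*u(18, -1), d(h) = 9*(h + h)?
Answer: 3256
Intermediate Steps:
d(h) = 18*h (d(h) = 9*(2*h) = 18*h)
r = 399 (r = 21*(18 - 1*(-1)) = 21*(18 + 1) = 21*19 = 399)
W = 26048 (W = (399 + 2114) + 23535 = 2513 + 23535 = 26048)
W/(87*d(0) + 8) = 26048/(87*(18*0) + 8) = 26048/(87*0 + 8) = 26048/(0 + 8) = 26048/8 = 26048*(1/8) = 3256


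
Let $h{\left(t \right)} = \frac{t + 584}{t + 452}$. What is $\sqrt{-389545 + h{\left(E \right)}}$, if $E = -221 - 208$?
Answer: $\frac{2 i \sqrt{51516435}}{23} \approx 624.13 i$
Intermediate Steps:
$E = -429$
$h{\left(t \right)} = \frac{584 + t}{452 + t}$
$\sqrt{-389545 + h{\left(E \right)}} = \sqrt{-389545 + \frac{584 - 429}{452 - 429}} = \sqrt{-389545 + \frac{1}{23} \cdot 155} = \sqrt{-389545 + \frac{155}{23}} = \sqrt{- \frac{8959380}{23}} = \frac{2 i \sqrt{51516435}}{23}$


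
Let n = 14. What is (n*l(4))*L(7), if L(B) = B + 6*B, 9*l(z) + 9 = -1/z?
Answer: -12691/18 ≈ -705.06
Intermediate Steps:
l(z) = -1 - 1/(9*z) (l(z) = -1 + (-1/z)/9 = -1 - 1/(9*z))
L(B) = 7*B
(n*l(4))*L(7) = (14*((-⅑ - 1*4)/4))*(7*7) = (14*((-⅑ - 4)/4))*49 = (14*((¼)*(-37/9)))*49 = (14*(-37/36))*49 = -259/18*49 = -12691/18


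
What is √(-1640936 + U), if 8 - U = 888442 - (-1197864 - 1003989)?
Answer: I*√4731223 ≈ 2175.1*I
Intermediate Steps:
U = -3090287 (U = 8 - (888442 - (-1197864 - 1003989)) = 8 - (888442 - 1*(-2201853)) = 8 - (888442 + 2201853) = 8 - 1*3090295 = 8 - 3090295 = -3090287)
√(-1640936 + U) = √(-1640936 - 3090287) = √(-4731223) = I*√4731223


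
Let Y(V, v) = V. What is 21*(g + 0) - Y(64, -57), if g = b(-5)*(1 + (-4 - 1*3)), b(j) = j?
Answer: 566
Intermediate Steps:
g = 30 (g = -5*(1 + (-4 - 1*3)) = -5*(1 + (-4 - 3)) = -5*(1 - 7) = -5*(-6) = 30)
21*(g + 0) - Y(64, -57) = 21*(30 + 0) - 1*64 = 21*30 - 64 = 630 - 64 = 566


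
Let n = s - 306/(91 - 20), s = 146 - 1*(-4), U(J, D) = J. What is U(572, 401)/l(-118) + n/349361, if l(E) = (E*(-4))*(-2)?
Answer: -3544621049/5853892916 ≈ -0.60552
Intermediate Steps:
l(E) = 8*E (l(E) = -4*E*(-2) = 8*E)
s = 150 (s = 146 + 4 = 150)
n = 10344/71 (n = 150 - 306/(91 - 20) = 150 - 306/71 = 10344/71 ≈ 145.69)
U(572, 401)/l(-118) + n/349361 = 572/((8*(-118))) + (10344/71)/349361 = 572/(-944) + (10344/71)*(1/349361) = 572*(-1/944) + 10344/24804631 = -143/236 + 10344/24804631 = -3544621049/5853892916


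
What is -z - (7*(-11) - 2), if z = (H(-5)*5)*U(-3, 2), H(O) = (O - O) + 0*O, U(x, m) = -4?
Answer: 79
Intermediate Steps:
H(O) = 0 (H(O) = 0 + 0 = 0)
z = 0 (z = (0*5)*(-4) = 0*(-4) = 0)
-z - (7*(-11) - 2) = -1*0 - (7*(-11) - 2) = 0 - (-77 - 2) = 0 - 1*(-79) = 0 + 79 = 79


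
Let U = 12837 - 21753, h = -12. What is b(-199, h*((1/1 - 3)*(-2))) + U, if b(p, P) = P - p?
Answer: -8765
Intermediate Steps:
U = -8916
b(-199, h*((1/1 - 3)*(-2))) + U = (-12*(1/1 - 3)*(-2) - 1*(-199)) - 8916 = (-12*(1 - 3)*(-2) + 199) - 8916 = (-(-24)*(-2) + 199) - 8916 = (-12*4 + 199) - 8916 = (-48 + 199) - 8916 = 151 - 8916 = -8765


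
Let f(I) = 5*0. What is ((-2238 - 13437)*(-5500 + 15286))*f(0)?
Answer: 0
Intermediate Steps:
f(I) = 0
((-2238 - 13437)*(-5500 + 15286))*f(0) = ((-2238 - 13437)*(-5500 + 15286))*0 = -15675*9786*0 = -153395550*0 = 0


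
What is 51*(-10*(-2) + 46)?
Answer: 3366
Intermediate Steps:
51*(-10*(-2) + 46) = 51*(20 + 46) = 51*66 = 3366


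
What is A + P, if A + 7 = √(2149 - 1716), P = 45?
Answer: 38 + √433 ≈ 58.809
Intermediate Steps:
A = -7 + √433 (A = -7 + √(2149 - 1716) = -7 + √433 ≈ 13.809)
A + P = (-7 + √433) + 45 = 38 + √433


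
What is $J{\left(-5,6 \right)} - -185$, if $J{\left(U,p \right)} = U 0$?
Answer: $185$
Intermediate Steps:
$J{\left(U,p \right)} = 0$
$J{\left(-5,6 \right)} - -185 = 0 - -185 = 0 + 185 = 185$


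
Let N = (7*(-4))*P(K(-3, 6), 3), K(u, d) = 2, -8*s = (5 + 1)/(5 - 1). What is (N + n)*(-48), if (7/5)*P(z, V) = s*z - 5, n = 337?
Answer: -21336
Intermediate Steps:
s = -3/16 (s = -(5 + 1)/(8*(5 - 1)) = -3/(4*4) = -⅛*3/2 = -3/16 ≈ -0.18750)
P(z, V) = -25/7 - 15*z/112 (P(z, V) = 5*(-3*z/16 - 5)/7 = 5*(-5 - 3*z/16)/7 = -25/7 - 15*z/112)
N = 215/2 (N = (7*(-4))*(-25/7 - 15/112*2) = -28*(-25/7 - 15/56) = -28*(-215/56) = 215/2 ≈ 107.50)
(N + n)*(-48) = (215/2 + 337)*(-48) = (889/2)*(-48) = -21336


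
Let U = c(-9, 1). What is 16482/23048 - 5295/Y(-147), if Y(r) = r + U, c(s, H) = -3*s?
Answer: 15425/344 ≈ 44.840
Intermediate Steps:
U = 27 (U = -3*(-9) = 27)
Y(r) = 27 + r (Y(r) = r + 27 = 27 + r)
16482/23048 - 5295/Y(-147) = 16482/23048 - 5295/(27 - 147) = 16482*(1/23048) - 5295/(-120) = 123/172 - 5295*(-1/120) = 123/172 + 353/8 = 15425/344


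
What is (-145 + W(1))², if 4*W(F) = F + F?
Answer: 83521/4 ≈ 20880.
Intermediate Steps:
W(F) = F/2 (W(F) = (F + F)/4 = (2*F)/4 = F/2)
(-145 + W(1))² = (-145 + (½)*1)² = (-145 + ½)² = (-289/2)² = 83521/4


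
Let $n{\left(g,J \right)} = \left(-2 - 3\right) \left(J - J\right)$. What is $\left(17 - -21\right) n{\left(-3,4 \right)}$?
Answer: $0$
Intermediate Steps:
$n{\left(g,J \right)} = 0$ ($n{\left(g,J \right)} = \left(-5\right) 0 = 0$)
$\left(17 - -21\right) n{\left(-3,4 \right)} = \left(17 - -21\right) 0 = \left(17 + 21\right) 0 = 38 \cdot 0 = 0$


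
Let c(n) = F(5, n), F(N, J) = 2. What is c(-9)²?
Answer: 4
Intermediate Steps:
c(n) = 2
c(-9)² = 2² = 4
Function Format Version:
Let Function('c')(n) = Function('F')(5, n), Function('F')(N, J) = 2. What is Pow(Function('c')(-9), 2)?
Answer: 4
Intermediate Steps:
Function('c')(n) = 2
Pow(Function('c')(-9), 2) = Pow(2, 2) = 4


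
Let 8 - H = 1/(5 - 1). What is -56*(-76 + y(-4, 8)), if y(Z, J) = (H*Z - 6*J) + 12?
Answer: 8008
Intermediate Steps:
H = 31/4 (H = 8 - 1/(5 - 1) = 8 - 1/4 = 8 - 1*¼ = 8 - ¼ = 31/4 ≈ 7.7500)
y(Z, J) = 12 - 6*J + 31*Z/4 (y(Z, J) = (31*Z/4 - 6*J) + 12 = (-6*J + 31*Z/4) + 12 = 12 - 6*J + 31*Z/4)
-56*(-76 + y(-4, 8)) = -56*(-76 + (12 - 6*8 + (31/4)*(-4))) = -56*(-76 + (12 - 48 - 31)) = -56*(-76 - 67) = -56*(-143) = 8008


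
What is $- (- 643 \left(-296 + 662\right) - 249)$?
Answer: $235587$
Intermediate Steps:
$- (- 643 \left(-296 + 662\right) - 249) = - (\left(-643\right) 366 - 249) = - (-235338 - 249) = \left(-1\right) \left(-235587\right) = 235587$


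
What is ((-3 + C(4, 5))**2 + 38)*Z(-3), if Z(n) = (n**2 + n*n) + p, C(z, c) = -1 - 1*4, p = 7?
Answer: 2550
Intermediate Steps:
C(z, c) = -5 (C(z, c) = -1 - 4 = -5)
Z(n) = 7 + 2*n**2 (Z(n) = (n**2 + n*n) + 7 = (n**2 + n**2) + 7 = 2*n**2 + 7 = 7 + 2*n**2)
((-3 + C(4, 5))**2 + 38)*Z(-3) = ((-3 - 5)**2 + 38)*(7 + 2*(-3)**2) = ((-8)**2 + 38)*(7 + 2*9) = (64 + 38)*(7 + 18) = 102*25 = 2550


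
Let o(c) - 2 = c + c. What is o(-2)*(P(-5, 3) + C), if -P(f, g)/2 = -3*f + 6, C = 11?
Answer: 62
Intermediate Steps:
P(f, g) = -12 + 6*f (P(f, g) = -2*(-3*f + 6) = -2*(6 - 3*f) = -12 + 6*f)
o(c) = 2 + 2*c (o(c) = 2 + (c + c) = 2 + 2*c)
o(-2)*(P(-5, 3) + C) = (2 + 2*(-2))*((-12 + 6*(-5)) + 11) = (2 - 4)*((-12 - 30) + 11) = -2*(-42 + 11) = -2*(-31) = 62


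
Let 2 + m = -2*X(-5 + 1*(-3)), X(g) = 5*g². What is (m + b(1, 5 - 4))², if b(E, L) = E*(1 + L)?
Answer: 409600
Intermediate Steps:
m = -642 (m = -2 - 10*(-5 + 1*(-3))² = -2 - 10*(-5 - 3)² = -2 - 10*(-8)² = -2 - 10*64 = -2 - 2*320 = -2 - 640 = -642)
(m + b(1, 5 - 4))² = (-642 + 1*(1 + (5 - 4)))² = (-642 + 1*(1 + 1))² = (-642 + 1*2)² = (-642 + 2)² = (-640)² = 409600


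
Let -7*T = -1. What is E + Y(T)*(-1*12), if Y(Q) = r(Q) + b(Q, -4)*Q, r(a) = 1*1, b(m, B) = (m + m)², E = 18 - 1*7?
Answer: -391/343 ≈ -1.1399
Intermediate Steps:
T = ⅐ (T = -⅐*(-1) = ⅐ ≈ 0.14286)
E = 11 (E = 18 - 7 = 11)
b(m, B) = 4*m² (b(m, B) = (2*m)² = 4*m²)
r(a) = 1
Y(Q) = 1 + 4*Q³ (Y(Q) = 1 + (4*Q²)*Q = 1 + 4*Q³)
E + Y(T)*(-1*12) = 11 + (1 + 4*(⅐)³)*(-1*12) = 11 + (1 + 4*(1/343))*(-12) = 11 + (1 + 4/343)*(-12) = 11 + (347/343)*(-12) = 11 - 4164/343 = -391/343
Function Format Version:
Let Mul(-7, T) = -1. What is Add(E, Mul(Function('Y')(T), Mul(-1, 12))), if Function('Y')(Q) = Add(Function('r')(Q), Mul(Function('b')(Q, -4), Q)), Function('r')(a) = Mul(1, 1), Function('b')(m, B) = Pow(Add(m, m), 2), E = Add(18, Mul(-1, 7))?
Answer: Rational(-391, 343) ≈ -1.1399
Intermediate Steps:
T = Rational(1, 7) (T = Mul(Rational(-1, 7), -1) = Rational(1, 7) ≈ 0.14286)
E = 11 (E = Add(18, -7) = 11)
Function('b')(m, B) = Mul(4, Pow(m, 2)) (Function('b')(m, B) = Pow(Mul(2, m), 2) = Mul(4, Pow(m, 2)))
Function('r')(a) = 1
Function('Y')(Q) = Add(1, Mul(4, Pow(Q, 3))) (Function('Y')(Q) = Add(1, Mul(Mul(4, Pow(Q, 2)), Q)) = Add(1, Mul(4, Pow(Q, 3))))
Add(E, Mul(Function('Y')(T), Mul(-1, 12))) = Add(11, Mul(Add(1, Mul(4, Pow(Rational(1, 7), 3))), Mul(-1, 12))) = Add(11, Mul(Add(1, Mul(4, Rational(1, 343))), -12)) = Add(11, Mul(Add(1, Rational(4, 343)), -12)) = Add(11, Mul(Rational(347, 343), -12)) = Add(11, Rational(-4164, 343)) = Rational(-391, 343)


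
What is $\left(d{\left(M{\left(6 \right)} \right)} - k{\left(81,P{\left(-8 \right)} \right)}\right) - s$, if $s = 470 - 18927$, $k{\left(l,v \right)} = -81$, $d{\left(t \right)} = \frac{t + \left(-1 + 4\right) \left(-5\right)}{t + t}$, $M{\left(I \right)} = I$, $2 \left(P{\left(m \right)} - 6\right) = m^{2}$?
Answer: $\frac{74149}{4} \approx 18537.0$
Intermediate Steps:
$P{\left(m \right)} = 6 + \frac{m^{2}}{2}$
$d{\left(t \right)} = \frac{-15 + t}{2 t}$ ($d{\left(t \right)} = \frac{t + 3 \left(-5\right)}{2 t} = \left(t - 15\right) \frac{1}{2 t} = \left(-15 + t\right) \frac{1}{2 t} = \frac{-15 + t}{2 t}$)
$s = -18457$ ($s = 470 - 18927 = -18457$)
$\left(d{\left(M{\left(6 \right)} \right)} - k{\left(81,P{\left(-8 \right)} \right)}\right) - s = \left(\frac{-15 + 6}{2 \cdot 6} - -81\right) - -18457 = \left(\frac{1}{2} \cdot \frac{1}{6} \left(-9\right) + 81\right) + 18457 = \left(- \frac{3}{4} + 81\right) + 18457 = \frac{321}{4} + 18457 = \frac{74149}{4}$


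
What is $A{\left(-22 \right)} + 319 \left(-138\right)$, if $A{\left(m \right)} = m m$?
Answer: $-43538$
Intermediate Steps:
$A{\left(m \right)} = m^{2}$
$A{\left(-22 \right)} + 319 \left(-138\right) = \left(-22\right)^{2} + 319 \left(-138\right) = 484 - 44022 = -43538$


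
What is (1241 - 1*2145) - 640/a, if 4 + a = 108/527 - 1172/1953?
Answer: -27666664/36481 ≈ -758.39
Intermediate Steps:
a = -145924/33201 (a = -4 + (108/527 - 1172/1953) = -4 - 13120/33201 = -145924/33201 ≈ -4.3952)
(1241 - 1*2145) - 640/a = (1241 - 1*2145) - 640/(-145924/33201) = (1241 - 2145) - 640*(-33201/145924) = -904 + 5312160/36481 = -27666664/36481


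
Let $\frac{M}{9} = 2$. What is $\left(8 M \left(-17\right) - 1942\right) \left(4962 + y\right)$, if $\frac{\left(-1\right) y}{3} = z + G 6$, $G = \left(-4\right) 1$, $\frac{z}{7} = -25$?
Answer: $-24404010$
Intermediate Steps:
$z = -175$ ($z = 7 \left(-25\right) = -175$)
$M = 18$ ($M = 9 \cdot 2 = 18$)
$G = -4$
$y = 597$ ($y = - 3 \left(-175 - 24\right) = \left(-3\right) \left(-199\right) = 597$)
$\left(8 M \left(-17\right) - 1942\right) \left(4962 + y\right) = \left(8 \cdot 18 \left(-17\right) - 1942\right) \left(4962 + 597\right) = \left(144 \left(-17\right) - 1942\right) 5559 = \left(-2448 - 1942\right) 5559 = \left(-4390\right) 5559 = -24404010$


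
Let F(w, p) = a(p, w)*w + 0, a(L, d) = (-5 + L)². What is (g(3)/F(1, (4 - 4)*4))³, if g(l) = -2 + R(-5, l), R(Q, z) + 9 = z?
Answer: -512/15625 ≈ -0.032768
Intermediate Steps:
R(Q, z) = -9 + z
F(w, p) = w*(-5 + p)² (F(w, p) = (-5 + p)²*w + 0 = w*(-5 + p)² + 0 = w*(-5 + p)²)
g(l) = -11 + l (g(l) = -2 + (-9 + l) = -11 + l)
(g(3)/F(1, (4 - 4)*4))³ = ((-11 + 3)/((1*(-5 + (4 - 4)*4)²)))³ = (-8/(-5 + 0*4)²)³ = (-8/(-5 + 0)²)³ = (-8/(1*(-5)²))³ = (-8/(1*25))³ = (-8/25)³ = -512/15625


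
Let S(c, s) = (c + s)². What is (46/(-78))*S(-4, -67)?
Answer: -115943/39 ≈ -2972.9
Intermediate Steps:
(46/(-78))*S(-4, -67) = (46/(-78))*(-4 - 67)² = (46*(-1/78))*(-71)² = -23/39*5041 = -115943/39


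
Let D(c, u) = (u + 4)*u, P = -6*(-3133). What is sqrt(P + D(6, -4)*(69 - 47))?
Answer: sqrt(18798) ≈ 137.11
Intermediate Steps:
P = 18798
D(c, u) = u*(4 + u) (D(c, u) = (4 + u)*u = u*(4 + u))
sqrt(P + D(6, -4)*(69 - 47)) = sqrt(18798 + (-4*(4 - 4))*(69 - 47)) = sqrt(18798 - 4*0*22) = sqrt(18798 + 0*22) = sqrt(18798 + 0) = sqrt(18798)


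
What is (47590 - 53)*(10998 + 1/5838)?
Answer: 436025153075/834 ≈ 5.2281e+8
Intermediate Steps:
(47590 - 53)*(10998 + 1/5838) = 47537*(10998 + 1/5838) = 47537*(64206325/5838) = 436025153075/834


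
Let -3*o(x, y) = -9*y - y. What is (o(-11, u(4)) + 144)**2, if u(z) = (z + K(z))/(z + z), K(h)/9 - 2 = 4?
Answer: 1018081/36 ≈ 28280.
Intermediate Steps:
K(h) = 54 (K(h) = 18 + 9*4 = 18 + 36 = 54)
u(z) = (54 + z)/(2*z) (u(z) = (z + 54)/(z + z) = (54 + z)/((2*z)) = (54 + z)*(1/(2*z)) = (54 + z)/(2*z))
o(x, y) = 10*y/3 (o(x, y) = -(-9*y - y)/3 = -(-10)*y/3 = 10*y/3)
(o(-11, u(4)) + 144)**2 = (10*((1/2)*(54 + 4)/4)/3 + 144)**2 = (10*((1/2)*(1/4)*58)/3 + 144)**2 = ((10/3)*(29/4) + 144)**2 = (145/6 + 144)**2 = (1009/6)**2 = 1018081/36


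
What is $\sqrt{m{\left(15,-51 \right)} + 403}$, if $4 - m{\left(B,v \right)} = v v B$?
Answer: $4 i \sqrt{2413} \approx 196.49 i$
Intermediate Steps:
$m{\left(B,v \right)} = 4 - B v^{2}$ ($m{\left(B,v \right)} = 4 - v v B = 4 - v^{2} B = 4 - B v^{2}$)
$\sqrt{m{\left(15,-51 \right)} + 403} = \sqrt{\left(4 - 15 \left(-51\right)^{2}\right) + 403} = \sqrt{\left(4 - 15 \cdot 2601\right) + 403} = \sqrt{\left(4 - 39015\right) + 403} = \sqrt{-39011 + 403} = \sqrt{-38608} = 4 i \sqrt{2413}$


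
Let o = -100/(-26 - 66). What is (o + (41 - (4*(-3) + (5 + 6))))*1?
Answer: 991/23 ≈ 43.087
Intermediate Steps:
o = 25/23 (o = -100/(-92) = -100*(-1/92) = 25/23 ≈ 1.0870)
(o + (41 - (4*(-3) + (5 + 6))))*1 = (25/23 + (41 - (4*(-3) + (5 + 6))))*1 = (25/23 + (41 - (-12 + 11)))*1 = (25/23 + (41 - 1*(-1)))*1 = (25/23 + (41 + 1))*1 = (25/23 + 42)*1 = (991/23)*1 = 991/23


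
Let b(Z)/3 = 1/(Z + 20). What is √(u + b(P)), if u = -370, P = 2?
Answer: I*√179014/22 ≈ 19.232*I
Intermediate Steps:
b(Z) = 3/(20 + Z) (b(Z) = 3/(Z + 20) = 3/(20 + Z))
√(u + b(P)) = √(-370 + 3/(20 + 2)) = √(-370 + 3/22) = √(-8137/22) = I*√179014/22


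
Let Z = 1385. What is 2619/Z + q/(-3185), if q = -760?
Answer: 1878823/882245 ≈ 2.1296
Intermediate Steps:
2619/Z + q/(-3185) = 2619/1385 - 760/(-3185) = 2619*(1/1385) - 760*(-1/3185) = 2619/1385 + 152/637 = 1878823/882245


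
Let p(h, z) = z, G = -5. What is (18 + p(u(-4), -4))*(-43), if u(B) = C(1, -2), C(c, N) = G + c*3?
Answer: -602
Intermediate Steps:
C(c, N) = -5 + 3*c (C(c, N) = -5 + c*3 = -5 + 3*c)
u(B) = -2 (u(B) = -5 + 3*1 = -5 + 3 = -2)
(18 + p(u(-4), -4))*(-43) = (18 - 4)*(-43) = 14*(-43) = -602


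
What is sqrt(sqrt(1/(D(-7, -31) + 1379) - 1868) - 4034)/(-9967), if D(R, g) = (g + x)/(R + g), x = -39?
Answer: -sqrt(-694178481416 + 13118*I*sqrt(321448909411))/130747106 ≈ -3.4137e-5 - 0.0063725*I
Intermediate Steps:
D(R, g) = (-39 + g)/(R + g) (D(R, g) = (g - 39)/(R + g) = (-39 + g)/(R + g))
sqrt(sqrt(1/(D(-7, -31) + 1379) - 1868) - 4034)/(-9967) = sqrt(sqrt(1/((-39 - 31)/(-7 - 31) + 1379) - 1868) - 4034)/(-9967) = sqrt(sqrt(1/(-70/(-38) + 1379) - 1868) - 4034)*(-1/9967) = sqrt(sqrt(1/(-1/38*(-70) + 1379) - 1868) - 4034)*(-1/9967) = sqrt(sqrt(1/(35/19 + 1379) - 1868) - 4034)*(-1/9967) = sqrt(sqrt(1/(26236/19) - 1868) - 4034)*(-1/9967) = sqrt(sqrt(19/26236 - 1868) - 4034)*(-1/9967) = sqrt(sqrt(-49008829/26236) - 4034)*(-1/9967) = sqrt(I*sqrt(321448909411)/13118 - 4034)*(-1/9967) = sqrt(-4034 + I*sqrt(321448909411)/13118)*(-1/9967) = -sqrt(-4034 + I*sqrt(321448909411)/13118)/9967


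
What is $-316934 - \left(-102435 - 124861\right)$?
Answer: $-89638$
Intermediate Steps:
$-316934 - \left(-102435 - 124861\right) = -316934 - -227296 = -316934 + 227296 = -89638$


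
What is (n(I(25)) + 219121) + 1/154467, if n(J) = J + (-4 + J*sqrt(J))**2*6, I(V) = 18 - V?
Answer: 33542817985/154467 + 336*I*sqrt(7) ≈ 2.1715e+5 + 888.97*I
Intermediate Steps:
n(J) = J + 6*(-4 + J**(3/2))**2 (n(J) = J + (-4 + J**(3/2))**2*6 = J + 6*(-4 + J**(3/2))**2)
(n(I(25)) + 219121) + 1/154467 = (((18 - 1*25) + 6*(-4 + (18 - 1*25)**(3/2))**2) + 219121) + 1/154467 = (((18 - 25) + 6*(-4 + (18 - 25)**(3/2))**2) + 219121) + 1/154467 = ((-7 + 6*(-4 + (-7)**(3/2))**2) + 219121) + 1/154467 = ((-7 + 6*(-4 - 7*I*sqrt(7))**2) + 219121) + 1/154467 = (219114 + 6*(-4 - 7*I*sqrt(7))**2) + 1/154467 = 33845882239/154467 + 6*(-4 - 7*I*sqrt(7))**2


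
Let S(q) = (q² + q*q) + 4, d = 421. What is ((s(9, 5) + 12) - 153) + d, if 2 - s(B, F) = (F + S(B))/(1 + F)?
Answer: 507/2 ≈ 253.50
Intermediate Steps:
S(q) = 4 + 2*q² (S(q) = (q² + q²) + 4 = 2*q² + 4 = 4 + 2*q²)
s(B, F) = 2 - (4 + F + 2*B²)/(1 + F) (s(B, F) = 2 - (F + (4 + 2*B²))/(1 + F) = 2 - (4 + F + 2*B²)/(1 + F))
((s(9, 5) + 12) - 153) + d = (((-2 + 5 - 2*9²)/(1 + 5) + 12) - 153) + 421 = (((-2 + 5 - 2*81)/6 + 12) - 153) + 421 = (((-2 + 5 - 162)/6 + 12) - 153) + 421 = (((⅙)*(-159) + 12) - 153) + 421 = ((-53/2 + 12) - 153) + 421 = (-29/2 - 153) + 421 = -335/2 + 421 = 507/2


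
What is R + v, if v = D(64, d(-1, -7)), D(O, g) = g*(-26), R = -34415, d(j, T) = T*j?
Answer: -34597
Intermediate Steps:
D(O, g) = -26*g
v = -182 (v = -(-182)*(-1) = -26*7 = -182)
R + v = -34415 - 182 = -34597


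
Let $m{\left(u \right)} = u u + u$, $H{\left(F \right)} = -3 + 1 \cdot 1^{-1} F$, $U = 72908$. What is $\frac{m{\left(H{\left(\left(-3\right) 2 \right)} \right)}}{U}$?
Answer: $\frac{18}{18227} \approx 0.00098755$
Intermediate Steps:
$H{\left(F \right)} = -3 + F$ ($H{\left(F \right)} = -3 + 1 \cdot 1 F = -3 + 1 F = -3 + F$)
$m{\left(u \right)} = u + u^{2}$ ($m{\left(u \right)} = u^{2} + u = u + u^{2}$)
$\frac{m{\left(H{\left(\left(-3\right) 2 \right)} \right)}}{U} = \frac{\left(-3 - 6\right) \left(1 - 9\right)}{72908} = \left(-3 - 6\right) \left(1 - 9\right) \frac{1}{72908} = - 9 \left(1 - 9\right) \frac{1}{72908} = \left(-9\right) \left(-8\right) \frac{1}{72908} = 72 \cdot \frac{1}{72908} = \frac{18}{18227}$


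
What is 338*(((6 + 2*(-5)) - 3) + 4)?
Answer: -1014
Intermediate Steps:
338*(((6 + 2*(-5)) - 3) + 4) = 338*(((6 - 10) - 3) + 4) = 338*((-4 - 3) + 4) = 338*(-7 + 4) = 338*(-3) = -1014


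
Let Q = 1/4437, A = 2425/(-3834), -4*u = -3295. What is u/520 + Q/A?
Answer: 787673759/497338400 ≈ 1.5838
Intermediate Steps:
u = 3295/4 (u = -1/4*(-3295) = 3295/4 ≈ 823.75)
A = -2425/3834 (A = 2425*(-1/3834) = -2425/3834 ≈ -0.63250)
Q = 1/4437 ≈ 0.00022538
u/520 + Q/A = (3295/4)/520 + 1/(4437*(-2425/3834)) = (3295/4)*(1/520) + (1/4437)*(-3834/2425) = 659/416 - 426/1195525 = 787673759/497338400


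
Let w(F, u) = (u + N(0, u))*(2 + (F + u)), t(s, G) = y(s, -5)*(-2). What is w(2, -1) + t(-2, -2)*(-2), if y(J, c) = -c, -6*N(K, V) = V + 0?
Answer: 35/2 ≈ 17.500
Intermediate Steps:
N(K, V) = -V/6 (N(K, V) = -(V + 0)/6 = -V/6)
t(s, G) = -10 (t(s, G) = -1*(-5)*(-2) = 5*(-2) = -10)
w(F, u) = 5*u*(2 + F + u)/6 (w(F, u) = (u - u/6)*(2 + (F + u)) = (5*u/6)*(2 + F + u) = 5*u*(2 + F + u)/6)
w(2, -1) + t(-2, -2)*(-2) = (⅚)*(-1)*(2 + 2 - 1) - 10*(-2) = (⅚)*(-1)*3 + 20 = -5/2 + 20 = 35/2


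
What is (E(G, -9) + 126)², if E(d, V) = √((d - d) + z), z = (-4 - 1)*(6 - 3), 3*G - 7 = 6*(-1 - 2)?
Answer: (126 + I*√15)² ≈ 15861.0 + 975.99*I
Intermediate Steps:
G = -11/3 (G = 7/3 + (6*(-1 - 2))/3 = 7/3 + (6*(-3))/3 = 7/3 + (⅓)*(-18) = 7/3 - 6 = -11/3 ≈ -3.6667)
z = -15 (z = -5*3 = -15)
E(d, V) = I*√15 (E(d, V) = √((d - d) - 15) = √(0 - 15) = √(-15) = I*√15)
(E(G, -9) + 126)² = (I*√15 + 126)² = (126 + I*√15)²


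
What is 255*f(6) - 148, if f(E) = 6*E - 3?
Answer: 8267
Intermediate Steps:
f(E) = -3 + 6*E
255*f(6) - 148 = 255*(-3 + 6*6) - 148 = 255*(-3 + 36) - 148 = 255*33 - 148 = 8415 - 148 = 8267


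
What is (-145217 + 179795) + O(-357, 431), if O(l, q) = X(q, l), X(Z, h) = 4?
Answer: 34582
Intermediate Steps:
O(l, q) = 4
(-145217 + 179795) + O(-357, 431) = (-145217 + 179795) + 4 = 34578 + 4 = 34582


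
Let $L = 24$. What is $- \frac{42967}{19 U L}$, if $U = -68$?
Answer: $\frac{42967}{31008} \approx 1.3857$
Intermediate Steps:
$- \frac{42967}{19 U L} = - \frac{42967}{19 \left(-68\right) 24} = - \frac{42967}{\left(-1292\right) 24} = - \frac{42967}{-31008} = \left(-42967\right) \left(- \frac{1}{31008}\right) = \frac{42967}{31008}$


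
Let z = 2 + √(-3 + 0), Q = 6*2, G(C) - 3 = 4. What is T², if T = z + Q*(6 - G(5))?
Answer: (10 - I*√3)² ≈ 97.0 - 34.641*I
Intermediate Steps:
G(C) = 7 (G(C) = 3 + 4 = 7)
Q = 12
z = 2 + I*√3 (z = 2 + √(-3) = 2 + I*√3 ≈ 2.0 + 1.732*I)
T = -10 + I*√3 (T = (2 + I*√3) + 12*(6 - 1*7) = (2 + I*√3) + 12*(6 - 7) = (2 + I*√3) + 12*(-1) = (2 + I*√3) - 12 = -10 + I*√3 ≈ -10.0 + 1.732*I)
T² = (-10 + I*√3)²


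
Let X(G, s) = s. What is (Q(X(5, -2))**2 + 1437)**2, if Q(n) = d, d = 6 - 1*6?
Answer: 2064969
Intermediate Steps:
d = 0 (d = 6 - 6 = 0)
Q(n) = 0
(Q(X(5, -2))**2 + 1437)**2 = (0**2 + 1437)**2 = (0 + 1437)**2 = 1437**2 = 2064969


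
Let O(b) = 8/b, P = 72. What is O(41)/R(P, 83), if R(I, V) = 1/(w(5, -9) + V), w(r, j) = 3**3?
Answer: 880/41 ≈ 21.463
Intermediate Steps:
w(r, j) = 27
R(I, V) = 1/(27 + V)
O(41)/R(P, 83) = (8/41)/(1/(27 + 83)) = (8*(1/41))/(1/110) = 8/(41*(1/110)) = (8/41)*110 = 880/41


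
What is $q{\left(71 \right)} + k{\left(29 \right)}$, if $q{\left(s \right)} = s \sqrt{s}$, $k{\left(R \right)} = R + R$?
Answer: $58 + 71 \sqrt{71} \approx 656.26$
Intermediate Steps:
$k{\left(R \right)} = 2 R$
$q{\left(s \right)} = s^{\frac{3}{2}}$
$q{\left(71 \right)} + k{\left(29 \right)} = 71^{\frac{3}{2}} + 2 \cdot 29 = 71 \sqrt{71} + 58 = 58 + 71 \sqrt{71}$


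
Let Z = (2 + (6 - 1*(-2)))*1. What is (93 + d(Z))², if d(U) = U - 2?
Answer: 10201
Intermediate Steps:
Z = 10 (Z = (2 + (6 + 2))*1 = (2 + 8)*1 = 10*1 = 10)
d(U) = -2 + U
(93 + d(Z))² = (93 + (-2 + 10))² = (93 + 8)² = 101² = 10201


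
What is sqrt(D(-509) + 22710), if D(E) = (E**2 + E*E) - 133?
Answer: sqrt(540739) ≈ 735.35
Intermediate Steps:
D(E) = -133 + 2*E**2 (D(E) = (E**2 + E**2) - 133 = 2*E**2 - 133 = -133 + 2*E**2)
sqrt(D(-509) + 22710) = sqrt((-133 + 2*(-509)**2) + 22710) = sqrt((-133 + 2*259081) + 22710) = sqrt((-133 + 518162) + 22710) = sqrt(518029 + 22710) = sqrt(540739)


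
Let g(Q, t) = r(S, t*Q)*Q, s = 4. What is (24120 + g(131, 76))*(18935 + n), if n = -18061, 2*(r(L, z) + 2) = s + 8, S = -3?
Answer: 21538856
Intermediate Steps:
r(L, z) = 4 (r(L, z) = -2 + (4 + 8)/2 = -2 + (½)*12 = -2 + 6 = 4)
g(Q, t) = 4*Q
(24120 + g(131, 76))*(18935 + n) = (24120 + 4*131)*(18935 - 18061) = (24120 + 524)*874 = 24644*874 = 21538856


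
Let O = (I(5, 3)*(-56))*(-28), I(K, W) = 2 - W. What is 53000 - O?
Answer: 54568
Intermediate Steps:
O = -1568 (O = ((2 - 1*3)*(-56))*(-28) = ((2 - 3)*(-56))*(-28) = -1*(-56)*(-28) = 56*(-28) = -1568)
53000 - O = 53000 - 1*(-1568) = 53000 + 1568 = 54568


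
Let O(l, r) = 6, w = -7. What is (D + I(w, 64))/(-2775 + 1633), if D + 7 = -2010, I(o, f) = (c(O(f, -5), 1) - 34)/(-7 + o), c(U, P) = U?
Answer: 2015/1142 ≈ 1.7644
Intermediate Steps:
I(o, f) = -28/(-7 + o) (I(o, f) = (6 - 34)/(-7 + o) = -28/(-7 + o))
D = -2017 (D = -7 - 2010 = -2017)
(D + I(w, 64))/(-2775 + 1633) = (-2017 - 28/(-7 - 7))/(-2775 + 1633) = (-2017 - 28/(-14))/(-1142) = (-2017 - 28*(-1/14))*(-1/1142) = (-2017 + 2)*(-1/1142) = -2015*(-1/1142) = 2015/1142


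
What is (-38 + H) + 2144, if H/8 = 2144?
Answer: 19258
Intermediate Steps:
H = 17152 (H = 8*2144 = 17152)
(-38 + H) + 2144 = (-38 + 17152) + 2144 = 17114 + 2144 = 19258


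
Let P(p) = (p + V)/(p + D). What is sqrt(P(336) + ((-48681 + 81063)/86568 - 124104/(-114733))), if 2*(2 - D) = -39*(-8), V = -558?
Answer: sqrt(4631840229102113391)/4430543026 ≈ 0.48576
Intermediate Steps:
D = -154 (D = 2 - (-39)*(-8)/2 = 2 - 1/2*312 = 2 - 156 = -154)
P(p) = (-558 + p)/(-154 + p) (P(p) = (p - 558)/(p - 154) = (-558 + p)/(-154 + p))
sqrt(P(336) + ((-48681 + 81063)/86568 - 124104/(-114733))) = sqrt((-558 + 336)/(-154 + 336) + ((-48681 + 81063)/86568 - 124104/(-114733))) = sqrt(-222/182 + (32382*(1/86568) - 124104*(-1/114733))) = sqrt((1/182)*(-222) + (5397/14428 + 124104/114733)) = sqrt(-111/91 + 2409786513/1655367724) = sqrt(35544755319/150638462884) = sqrt(4631840229102113391)/4430543026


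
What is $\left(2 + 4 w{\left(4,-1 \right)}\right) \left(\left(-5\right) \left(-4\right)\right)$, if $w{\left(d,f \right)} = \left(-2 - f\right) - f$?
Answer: $40$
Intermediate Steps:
$w{\left(d,f \right)} = -2 - 2 f$
$\left(2 + 4 w{\left(4,-1 \right)}\right) \left(\left(-5\right) \left(-4\right)\right) = \left(2 + 4 \left(-2 - -2\right)\right) \left(\left(-5\right) \left(-4\right)\right) = \left(2 + 4 \left(-2 + 2\right)\right) 20 = \left(2 + 4 \cdot 0\right) 20 = \left(2 + 0\right) 20 = 2 \cdot 20 = 40$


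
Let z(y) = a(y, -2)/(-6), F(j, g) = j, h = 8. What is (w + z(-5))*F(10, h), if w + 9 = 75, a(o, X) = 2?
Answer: 1970/3 ≈ 656.67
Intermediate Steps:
z(y) = -⅓ (z(y) = 2/(-6) = 2*(-⅙) = -⅓)
w = 66 (w = -9 + 75 = 66)
(w + z(-5))*F(10, h) = (66 - ⅓)*10 = (197/3)*10 = 1970/3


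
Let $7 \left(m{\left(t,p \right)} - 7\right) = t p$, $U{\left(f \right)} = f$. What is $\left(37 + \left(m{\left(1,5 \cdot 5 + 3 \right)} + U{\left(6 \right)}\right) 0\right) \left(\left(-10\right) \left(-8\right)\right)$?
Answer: $2960$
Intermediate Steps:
$m{\left(t,p \right)} = 7 + \frac{p t}{7}$ ($m{\left(t,p \right)} = 7 + \frac{t p}{7} = 7 + \frac{p t}{7}$)
$\left(37 + \left(m{\left(1,5 \cdot 5 + 3 \right)} + U{\left(6 \right)}\right) 0\right) \left(\left(-10\right) \left(-8\right)\right) = \left(37 + \left(\left(7 + \frac{1}{7} \left(5 \cdot 5 + 3\right) 1\right) + 6\right) 0\right) \left(\left(-10\right) \left(-8\right)\right) = \left(37 + \left(\left(7 + \frac{1}{7} \left(25 + 3\right) 1\right) + 6\right) 0\right) 80 = \left(37 + \left(\left(7 + \frac{1}{7} \cdot 28 \cdot 1\right) + 6\right) 0\right) 80 = \left(37 + \left(\left(7 + 4\right) + 6\right) 0\right) 80 = \left(37 + \left(11 + 6\right) 0\right) 80 = \left(37 + 17 \cdot 0\right) 80 = \left(37 + 0\right) 80 = 37 \cdot 80 = 2960$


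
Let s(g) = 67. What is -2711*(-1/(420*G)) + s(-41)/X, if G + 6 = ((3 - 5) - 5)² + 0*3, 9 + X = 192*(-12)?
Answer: 1686841/13924260 ≈ 0.12114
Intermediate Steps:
X = -2313 (X = -9 + 192*(-12) = -9 - 2304 = -2313)
G = 43 (G = -6 + (((3 - 5) - 5)² + 0*3) = -6 + ((-2 - 5)² + 0) = -6 + ((-7)² + 0) = -6 + (49 + 0) = -6 + 49 = 43)
-2711*(-1/(420*G)) + s(-41)/X = -2711/(-12*35*43) + 67/(-2313) = -2711/((-420*43)) + 67*(-1/2313) = -2711/(-18060) - 67/2313 = -2711*(-1/18060) - 67/2313 = 2711/18060 - 67/2313 = 1686841/13924260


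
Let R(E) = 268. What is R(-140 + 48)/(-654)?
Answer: -134/327 ≈ -0.40979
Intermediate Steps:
R(-140 + 48)/(-654) = 268/(-654) = 268*(-1/654) = -134/327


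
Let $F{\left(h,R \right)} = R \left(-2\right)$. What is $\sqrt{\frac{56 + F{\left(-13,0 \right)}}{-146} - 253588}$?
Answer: $\frac{4 i \sqrt{84460781}}{73} \approx 503.58 i$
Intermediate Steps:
$F{\left(h,R \right)} = - 2 R$
$\sqrt{\frac{56 + F{\left(-13,0 \right)}}{-146} - 253588} = \sqrt{\frac{56 - 0}{-146} - 253588} = \sqrt{- \frac{56 + 0}{146} - 253588} = \sqrt{\left(- \frac{1}{146}\right) 56 - 253588} = \sqrt{- \frac{28}{73} - 253588} = \sqrt{- \frac{18511952}{73}} = \frac{4 i \sqrt{84460781}}{73}$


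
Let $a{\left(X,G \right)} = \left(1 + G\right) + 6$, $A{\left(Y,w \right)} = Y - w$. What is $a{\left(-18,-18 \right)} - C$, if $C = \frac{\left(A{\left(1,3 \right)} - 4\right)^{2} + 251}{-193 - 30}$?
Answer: $- \frac{2166}{223} \approx -9.713$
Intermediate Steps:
$a{\left(X,G \right)} = 7 + G$
$C = - \frac{287}{223}$ ($C = \frac{\left(\left(1 - 3\right) - 4\right)^{2} + 251}{-193 - 30} = \frac{\left(\left(1 - 3\right) - 4\right)^{2} + 251}{-223} = \left(\left(-2 - 4\right)^{2} + 251\right) \left(- \frac{1}{223}\right) = \left(\left(-6\right)^{2} + 251\right) \left(- \frac{1}{223}\right) = \left(36 + 251\right) \left(- \frac{1}{223}\right) = 287 \left(- \frac{1}{223}\right) = - \frac{287}{223} \approx -1.287$)
$a{\left(-18,-18 \right)} - C = \left(7 - 18\right) - - \frac{287}{223} = -11 + \frac{287}{223} = - \frac{2166}{223}$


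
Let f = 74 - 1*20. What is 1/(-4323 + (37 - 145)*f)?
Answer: -1/10155 ≈ -9.8474e-5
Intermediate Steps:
f = 54 (f = 74 - 20 = 54)
1/(-4323 + (37 - 145)*f) = 1/(-4323 + (37 - 145)*54) = 1/(-4323 - 108*54) = 1/(-4323 - 5832) = 1/(-10155) = -1/10155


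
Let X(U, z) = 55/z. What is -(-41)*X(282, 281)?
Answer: 2255/281 ≈ 8.0249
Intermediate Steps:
-(-41)*X(282, 281) = -(-41)*55/281 = -1*(-2255/281) = 2255/281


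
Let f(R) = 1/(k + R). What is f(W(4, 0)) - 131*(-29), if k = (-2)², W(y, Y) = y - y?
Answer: 15197/4 ≈ 3799.3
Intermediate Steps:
W(y, Y) = 0
k = 4
f(R) = 1/(4 + R)
f(W(4, 0)) - 131*(-29) = 1/(4 + 0) - 131*(-29) = 1/4 + 3799 = ¼ + 3799 = 15197/4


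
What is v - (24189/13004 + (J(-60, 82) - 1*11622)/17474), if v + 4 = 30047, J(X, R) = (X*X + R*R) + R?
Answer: 3413160492903/113615948 ≈ 30041.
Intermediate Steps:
J(X, R) = R + R² + X² (J(X, R) = (X² + R²) + R = (R² + X²) + R = R + R² + X²)
v = 30043 (v = -4 + 30047 = 30043)
v - (24189/13004 + (J(-60, 82) - 1*11622)/17474) = 30043 - (24189/13004 + ((82 + 82² + (-60)²) - 1*11622)/17474) = 30043 - (24189*(1/13004) + ((82 + 6724 + 3600) - 11622)*(1/17474)) = 30043 - (24189/13004 + (10406 - 11622)*(1/17474)) = 30043 - (24189/13004 - 1216*1/17474) = 30043 - (24189/13004 - 608/8737) = 30043 - 1*203432861/113615948 = 30043 - 203432861/113615948 = 3413160492903/113615948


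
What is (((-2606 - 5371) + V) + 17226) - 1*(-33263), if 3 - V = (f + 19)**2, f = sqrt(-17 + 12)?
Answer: 42159 - 38*I*sqrt(5) ≈ 42159.0 - 84.971*I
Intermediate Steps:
f = I*sqrt(5) (f = sqrt(-5) = I*sqrt(5) ≈ 2.2361*I)
V = 3 - (19 + I*sqrt(5))**2 (V = 3 - (I*sqrt(5) + 19)**2 = 3 - (19 + I*sqrt(5))**2 ≈ -353.0 - 84.971*I)
(((-2606 - 5371) + V) + 17226) - 1*(-33263) = (((-2606 - 5371) + (3 - (19 + I*sqrt(5))**2)) + 17226) - 1*(-33263) = ((-7977 + (3 - (19 + I*sqrt(5))**2)) + 17226) + 33263 = ((-7974 - (19 + I*sqrt(5))**2) + 17226) + 33263 = (9252 - (19 + I*sqrt(5))**2) + 33263 = 42515 - (19 + I*sqrt(5))**2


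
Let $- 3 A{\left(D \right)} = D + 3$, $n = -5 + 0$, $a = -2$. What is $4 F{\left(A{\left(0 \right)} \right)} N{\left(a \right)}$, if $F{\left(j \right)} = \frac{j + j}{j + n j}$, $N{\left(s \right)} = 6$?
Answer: $-12$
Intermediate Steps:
$n = -5$
$A{\left(D \right)} = -1 - \frac{D}{3}$ ($A{\left(D \right)} = - \frac{D + 3}{3} = - \frac{3 + D}{3} = -1 - \frac{D}{3}$)
$F{\left(j \right)} = - \frac{1}{2}$ ($F{\left(j \right)} = \frac{j + j}{j - 5 j} = \frac{2 j}{\left(-4\right) j} = 2 j \left(- \frac{1}{4 j}\right) = - \frac{1}{2}$)
$4 F{\left(A{\left(0 \right)} \right)} N{\left(a \right)} = 4 \left(- \frac{1}{2}\right) 6 = \left(-2\right) 6 = -12$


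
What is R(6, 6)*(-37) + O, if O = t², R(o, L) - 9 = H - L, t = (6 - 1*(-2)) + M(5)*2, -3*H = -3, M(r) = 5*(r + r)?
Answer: 11516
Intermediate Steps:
M(r) = 10*r (M(r) = 5*(2*r) = 10*r)
H = 1 (H = -⅓*(-3) = 1)
t = 108 (t = (6 - 1*(-2)) + (10*5)*2 = (6 + 2) + 50*2 = 8 + 100 = 108)
R(o, L) = 10 - L (R(o, L) = 9 + (1 - L) = 10 - L)
O = 11664 (O = 108² = 11664)
R(6, 6)*(-37) + O = (10 - 1*6)*(-37) + 11664 = (10 - 6)*(-37) + 11664 = 4*(-37) + 11664 = -148 + 11664 = 11516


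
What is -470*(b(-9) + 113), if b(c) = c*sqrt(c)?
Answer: -53110 + 12690*I ≈ -53110.0 + 12690.0*I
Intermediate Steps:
b(c) = c**(3/2)
-470*(b(-9) + 113) = -470*((-9)**(3/2) + 113) = -470*(-27*I + 113) = -470*(113 - 27*I) = -53110 + 12690*I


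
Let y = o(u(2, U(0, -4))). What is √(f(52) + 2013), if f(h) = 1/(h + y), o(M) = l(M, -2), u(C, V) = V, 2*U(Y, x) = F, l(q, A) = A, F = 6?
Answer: √201302/10 ≈ 44.867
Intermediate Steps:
U(Y, x) = 3 (U(Y, x) = (½)*6 = 3)
o(M) = -2
y = -2
f(h) = 1/(-2 + h) (f(h) = 1/(h - 2) = 1/(-2 + h))
√(f(52) + 2013) = √(1/(-2 + 52) + 2013) = √(1/50 + 2013) = √(100651/50) = √201302/10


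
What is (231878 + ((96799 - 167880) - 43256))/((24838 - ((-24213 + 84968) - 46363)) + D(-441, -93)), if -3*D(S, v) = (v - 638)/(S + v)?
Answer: 188300682/16733761 ≈ 11.253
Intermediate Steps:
D(S, v) = -(-638 + v)/(3*(S + v)) (D(S, v) = -(v - 638)/(3*(S + v)) = -(-638 + v)/(3*(S + v)))
(231878 + ((96799 - 167880) - 43256))/((24838 - ((-24213 + 84968) - 46363)) + D(-441, -93)) = (231878 + ((96799 - 167880) - 43256))/((24838 - ((-24213 + 84968) - 46363)) + (638 - 1*(-93))/(3*(-441 - 93))) = (231878 + (-71081 - 43256))/((24838 - (60755 - 46363)) + (⅓)*(638 + 93)/(-534)) = (231878 - 114337)/((24838 - 1*14392) + (⅓)*(-1/534)*731) = 117541/((24838 - 14392) - 731/1602) = 117541/(10446 - 731/1602) = 117541/(16733761/1602) = 117541*(1602/16733761) = 188300682/16733761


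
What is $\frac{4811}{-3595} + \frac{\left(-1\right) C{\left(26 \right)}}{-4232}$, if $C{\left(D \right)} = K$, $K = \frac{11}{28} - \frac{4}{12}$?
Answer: $- \frac{1710234793}{1277979360} \approx -1.3382$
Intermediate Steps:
$K = \frac{5}{84}$ ($K = 11 \cdot \frac{1}{28} - \frac{1}{3} = \frac{11}{28} - \frac{1}{3} = \frac{5}{84} \approx 0.059524$)
$C{\left(D \right)} = \frac{5}{84}$
$\frac{4811}{-3595} + \frac{\left(-1\right) C{\left(26 \right)}}{-4232} = \frac{4811}{-3595} + \frac{\left(-1\right) \frac{5}{84}}{-4232} = 4811 \left(- \frac{1}{3595}\right) - - \frac{5}{355488} = - \frac{4811}{3595} + \frac{5}{355488} = - \frac{1710234793}{1277979360}$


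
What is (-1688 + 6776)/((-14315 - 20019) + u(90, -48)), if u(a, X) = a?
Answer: -1272/8561 ≈ -0.14858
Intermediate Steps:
(-1688 + 6776)/((-14315 - 20019) + u(90, -48)) = (-1688 + 6776)/((-14315 - 20019) + 90) = 5088/(-34334 + 90) = 5088/(-34244) = 5088*(-1/34244) = -1272/8561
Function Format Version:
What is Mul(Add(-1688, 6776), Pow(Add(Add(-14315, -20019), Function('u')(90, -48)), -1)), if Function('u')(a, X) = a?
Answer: Rational(-1272, 8561) ≈ -0.14858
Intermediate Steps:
Mul(Add(-1688, 6776), Pow(Add(Add(-14315, -20019), Function('u')(90, -48)), -1)) = Mul(Add(-1688, 6776), Pow(Add(Add(-14315, -20019), 90), -1)) = Mul(5088, Pow(Add(-34334, 90), -1)) = Mul(5088, Pow(-34244, -1)) = Mul(5088, Rational(-1, 34244)) = Rational(-1272, 8561)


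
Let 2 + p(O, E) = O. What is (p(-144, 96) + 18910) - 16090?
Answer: 2674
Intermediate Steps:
p(O, E) = -2 + O
(p(-144, 96) + 18910) - 16090 = ((-2 - 144) + 18910) - 16090 = (-146 + 18910) - 16090 = 18764 - 16090 = 2674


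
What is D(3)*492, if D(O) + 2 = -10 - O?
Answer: -7380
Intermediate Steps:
D(O) = -12 - O (D(O) = -2 + (-10 - O) = -12 - O)
D(3)*492 = (-12 - 1*3)*492 = (-12 - 3)*492 = -15*492 = -7380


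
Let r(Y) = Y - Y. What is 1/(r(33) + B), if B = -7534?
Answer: -1/7534 ≈ -0.00013273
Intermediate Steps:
r(Y) = 0
1/(r(33) + B) = 1/(0 - 7534) = 1/(-7534) = -1/7534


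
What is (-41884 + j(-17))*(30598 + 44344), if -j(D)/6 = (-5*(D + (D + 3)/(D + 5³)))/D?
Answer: -479900614634/153 ≈ -3.1366e+9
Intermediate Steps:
j(D) = -6*(-5*D - 5*(3 + D)/(125 + D))/D (j(D) = -6*(-5*(D + (D + 3)/(D + 5³)))/D = -6*(-5*(D + (3 + D)/(D + 125)))/D = -6*(-5*(D + (3 + D)/(125 + D)))/D = -6*(-5*D - 5*(3 + D)/(125 + D))/D)
(-41884 + j(-17))*(30598 + 44344) = (-41884 + 30*(3 + (-17)² + 126*(-17))/(-17*(125 - 17)))*(30598 + 44344) = (-41884 + 30*(-1/17)*(3 + 289 - 2142)/108)*74942 = (-41884 + 30*(-1/17)*(1/108)*(-1850))*74942 = (-41884 + 4625/153)*74942 = -6403627/153*74942 = -479900614634/153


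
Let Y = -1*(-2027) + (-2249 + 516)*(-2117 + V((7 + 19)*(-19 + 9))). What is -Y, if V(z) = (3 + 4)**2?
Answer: -3585871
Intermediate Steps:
V(z) = 49 (V(z) = 7**2 = 49)
Y = 3585871 (Y = -1*(-2027) + (-2249 + 516)*(-2117 + 49) = 2027 - 1733*(-2068) = 2027 + 3583844 = 3585871)
-Y = -1*3585871 = -3585871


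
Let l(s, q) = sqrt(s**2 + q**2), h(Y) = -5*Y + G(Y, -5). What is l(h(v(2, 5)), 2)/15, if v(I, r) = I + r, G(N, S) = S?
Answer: 2*sqrt(401)/15 ≈ 2.6700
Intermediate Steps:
h(Y) = -5 - 5*Y (h(Y) = -5*Y - 5 = -5 - 5*Y)
l(s, q) = sqrt(q**2 + s**2)
l(h(v(2, 5)), 2)/15 = sqrt(2**2 + (-5 - 5*(2 + 5))**2)/15 = sqrt(4 + (-5 - 5*7)**2)/15 = sqrt(4 + (-5 - 35)**2)/15 = sqrt(4 + (-40)**2)/15 = sqrt(4 + 1600)/15 = sqrt(1604)/15 = (2*sqrt(401))/15 = 2*sqrt(401)/15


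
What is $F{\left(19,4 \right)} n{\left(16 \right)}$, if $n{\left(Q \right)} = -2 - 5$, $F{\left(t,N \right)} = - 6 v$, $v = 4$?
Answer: $168$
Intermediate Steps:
$F{\left(t,N \right)} = -24$ ($F{\left(t,N \right)} = \left(-6\right) 4 = -24$)
$n{\left(Q \right)} = -7$
$F{\left(19,4 \right)} n{\left(16 \right)} = \left(-24\right) \left(-7\right) = 168$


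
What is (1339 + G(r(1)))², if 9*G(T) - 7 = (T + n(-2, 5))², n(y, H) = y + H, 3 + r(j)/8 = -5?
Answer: 248976841/81 ≈ 3.0738e+6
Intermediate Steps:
r(j) = -64 (r(j) = -24 + 8*(-5) = -24 - 40 = -64)
n(y, H) = H + y
G(T) = 7/9 + (3 + T)²/9 (G(T) = 7/9 + (T + (5 - 2))²/9 = 7/9 + (T + 3)²/9 = 7/9 + (3 + T)²/9)
(1339 + G(r(1)))² = (1339 + (7/9 + (3 - 64)²/9))² = (1339 + (7/9 + (⅑)*(-61)²))² = (1339 + (7/9 + (⅑)*3721))² = (1339 + (7/9 + 3721/9))² = (1339 + 3728/9)² = (15779/9)² = 248976841/81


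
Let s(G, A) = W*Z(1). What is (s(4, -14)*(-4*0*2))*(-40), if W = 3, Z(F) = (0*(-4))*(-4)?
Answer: 0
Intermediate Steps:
Z(F) = 0 (Z(F) = 0*(-4) = 0)
s(G, A) = 0 (s(G, A) = 3*0 = 0)
(s(4, -14)*(-4*0*2))*(-40) = (0*(-4*0*2))*(-40) = (0*(0*2))*(-40) = (0*0)*(-40) = 0*(-40) = 0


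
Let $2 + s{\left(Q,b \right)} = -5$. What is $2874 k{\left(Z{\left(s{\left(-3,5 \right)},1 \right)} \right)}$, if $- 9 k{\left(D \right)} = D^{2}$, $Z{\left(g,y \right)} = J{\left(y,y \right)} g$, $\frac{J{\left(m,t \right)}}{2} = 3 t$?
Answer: $-563304$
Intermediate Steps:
$s{\left(Q,b \right)} = -7$ ($s{\left(Q,b \right)} = -2 - 5 = -7$)
$J{\left(m,t \right)} = 6 t$ ($J{\left(m,t \right)} = 2 \cdot 3 t = 6 t$)
$Z{\left(g,y \right)} = 6 g y$ ($Z{\left(g,y \right)} = 6 y g = 6 g y$)
$k{\left(D \right)} = - \frac{D^{2}}{9}$
$2874 k{\left(Z{\left(s{\left(-3,5 \right)},1 \right)} \right)} = 2874 \left(- \frac{\left(6 \left(-7\right) 1\right)^{2}}{9}\right) = 2874 \left(- \frac{\left(-42\right)^{2}}{9}\right) = 2874 \left(\left(- \frac{1}{9}\right) 1764\right) = 2874 \left(-196\right) = -563304$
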